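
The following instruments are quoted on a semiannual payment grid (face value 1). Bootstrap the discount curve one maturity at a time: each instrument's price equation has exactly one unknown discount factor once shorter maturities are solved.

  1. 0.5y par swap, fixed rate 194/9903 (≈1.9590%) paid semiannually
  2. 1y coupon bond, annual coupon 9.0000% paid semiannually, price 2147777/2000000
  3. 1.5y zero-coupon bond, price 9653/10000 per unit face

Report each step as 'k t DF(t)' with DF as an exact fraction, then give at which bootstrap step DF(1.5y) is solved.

step 1 [0.5y] swap r/2=97/9903: DF=(1 − 97/9903·(0))/(1+97/9903) = 9903/10000 ≈ 0.990300
step 2 [1y] bond c/2=9/200: DF=(2147777/2000000 − 9/200·(0.990300))/(1+9/200) = 197/200 ≈ 0.985000
step 3 [1.5y] zero: DF = P = 9653/10000 ≈ 0.965300

1 1/2 9903/10000
2 1 197/200
3 3/2 9653/10000
DF(1.5y) is solved at step 3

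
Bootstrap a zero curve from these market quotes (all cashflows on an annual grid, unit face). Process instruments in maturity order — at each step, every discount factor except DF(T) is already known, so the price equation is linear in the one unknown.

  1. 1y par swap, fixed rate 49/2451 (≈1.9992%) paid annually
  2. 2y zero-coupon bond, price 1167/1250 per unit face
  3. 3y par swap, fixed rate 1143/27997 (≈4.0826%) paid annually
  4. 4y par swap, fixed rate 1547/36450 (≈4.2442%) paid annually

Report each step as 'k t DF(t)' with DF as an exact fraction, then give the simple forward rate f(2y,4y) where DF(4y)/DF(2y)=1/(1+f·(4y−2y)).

step 1 [1y] swap r/1=49/2451: DF=(1 − 49/2451·(0))/(1+49/2451) = 2451/2500 ≈ 0.980400
step 2 [2y] zero: DF = P = 1167/1250 ≈ 0.933600
step 3 [3y] swap r/1=1143/27997: DF=(1 − 1143/27997·(0.980400+0.933600))/(1+1143/27997) = 8857/10000 ≈ 0.885700
step 4 [4y] swap r/1=1547/36450: DF=(1 − 1547/36450·(0.980400+0.933600+0.885700))/(1+1547/36450) = 8453/10000 ≈ 0.845300

1 1 2451/2500
2 2 1167/1250
3 3 8857/10000
4 4 8453/10000
f(2y,4y) = ((1167/1250)/(8453/10000) − 1)/(2) = 883/16906 ≈ 5.2230%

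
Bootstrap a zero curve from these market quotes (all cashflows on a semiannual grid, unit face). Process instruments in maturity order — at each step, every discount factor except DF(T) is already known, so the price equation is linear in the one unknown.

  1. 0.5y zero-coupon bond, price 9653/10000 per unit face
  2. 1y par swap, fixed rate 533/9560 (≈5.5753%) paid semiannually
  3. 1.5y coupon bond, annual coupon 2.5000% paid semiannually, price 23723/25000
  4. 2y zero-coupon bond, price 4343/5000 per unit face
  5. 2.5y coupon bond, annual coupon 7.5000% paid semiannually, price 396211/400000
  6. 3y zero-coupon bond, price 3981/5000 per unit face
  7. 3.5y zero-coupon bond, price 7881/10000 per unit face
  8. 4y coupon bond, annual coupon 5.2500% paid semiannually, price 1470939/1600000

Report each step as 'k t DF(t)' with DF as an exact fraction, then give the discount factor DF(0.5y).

1 1/2 9653/10000
2 1 9467/10000
3 3/2 571/625
4 2 4343/5000
5 5/2 2053/2500
6 3 3981/5000
7 7/2 7881/10000
8 4 3699/5000
DF(0.5y) = 9653/10000 ≈ 0.965300

step 1 [0.5y] zero: DF = P = 9653/10000 ≈ 0.965300
step 2 [1y] swap r/2=533/19120: DF=(1 − 533/19120·(0.965300))/(1+533/19120) = 9467/10000 ≈ 0.946700
step 3 [1.5y] bond c/2=1/80: DF=(23723/25000 − 1/80·(0.965300+0.946700))/(1+1/80) = 571/625 ≈ 0.913600
step 4 [2y] zero: DF = P = 4343/5000 ≈ 0.868600
step 5 [2.5y] bond c/2=3/80: DF=(396211/400000 − 3/80·(0.965300+0.946700+0.913600+0.868600))/(1+3/80) = 2053/2500 ≈ 0.821200
step 6 [3y] zero: DF = P = 3981/5000 ≈ 0.796200
step 7 [3.5y] zero: DF = P = 7881/10000 ≈ 0.788100
step 8 [4y] bond c/2=21/800: DF=(1470939/1600000 − 21/800·(0.965300+0.946700+0.913600+0.868600+0.821200+0.796200+0.788100))/(1+21/800) = 3699/5000 ≈ 0.739800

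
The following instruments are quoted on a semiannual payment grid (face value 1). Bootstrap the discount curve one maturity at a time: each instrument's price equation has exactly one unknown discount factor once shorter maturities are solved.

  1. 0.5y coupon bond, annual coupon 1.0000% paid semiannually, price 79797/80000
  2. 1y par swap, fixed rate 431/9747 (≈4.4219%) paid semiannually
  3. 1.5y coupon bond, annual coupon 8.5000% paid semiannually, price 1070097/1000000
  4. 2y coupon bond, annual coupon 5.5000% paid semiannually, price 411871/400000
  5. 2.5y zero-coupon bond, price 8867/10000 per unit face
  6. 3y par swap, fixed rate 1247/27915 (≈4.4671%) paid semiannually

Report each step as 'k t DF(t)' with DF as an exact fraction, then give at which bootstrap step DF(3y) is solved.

step 1 [0.5y] bond c/2=1/200: DF=(79797/80000 − 1/200·(0))/(1+1/200) = 397/400 ≈ 0.992500
step 2 [1y] swap r/2=431/19494: DF=(1 − 431/19494·(0.992500))/(1+431/19494) = 9569/10000 ≈ 0.956900
step 3 [1.5y] bond c/2=17/400: DF=(1070097/1000000 − 17/400·(0.992500+0.956900))/(1+17/400) = 947/1000 ≈ 0.947000
step 4 [2y] bond c/2=11/400: DF=(411871/400000 − 11/400·(0.992500+0.956900+0.947000))/(1+11/400) = 4623/5000 ≈ 0.924600
step 5 [2.5y] zero: DF = P = 8867/10000 ≈ 0.886700
step 6 [3y] swap r/2=1247/55830: DF=(1 − 1247/55830·(0.992500+0.956900+0.947000+0.924600+0.886700))/(1+1247/55830) = 8753/10000 ≈ 0.875300

1 1/2 397/400
2 1 9569/10000
3 3/2 947/1000
4 2 4623/5000
5 5/2 8867/10000
6 3 8753/10000
DF(3y) is solved at step 6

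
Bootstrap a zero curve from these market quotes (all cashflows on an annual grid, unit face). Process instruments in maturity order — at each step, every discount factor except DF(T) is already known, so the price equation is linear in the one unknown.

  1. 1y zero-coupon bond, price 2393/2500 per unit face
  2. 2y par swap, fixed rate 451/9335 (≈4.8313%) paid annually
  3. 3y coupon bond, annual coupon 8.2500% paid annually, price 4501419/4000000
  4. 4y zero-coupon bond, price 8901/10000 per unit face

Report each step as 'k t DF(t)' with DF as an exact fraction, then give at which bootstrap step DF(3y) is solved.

step 1 [1y] zero: DF = P = 2393/2500 ≈ 0.957200
step 2 [2y] swap r/1=451/9335: DF=(1 − 451/9335·(0.957200))/(1+451/9335) = 4549/5000 ≈ 0.909800
step 3 [3y] bond c/1=33/400: DF=(4501419/4000000 − 33/400·(0.957200+0.909800))/(1+33/400) = 8973/10000 ≈ 0.897300
step 4 [4y] zero: DF = P = 8901/10000 ≈ 0.890100

1 1 2393/2500
2 2 4549/5000
3 3 8973/10000
4 4 8901/10000
DF(3y) is solved at step 3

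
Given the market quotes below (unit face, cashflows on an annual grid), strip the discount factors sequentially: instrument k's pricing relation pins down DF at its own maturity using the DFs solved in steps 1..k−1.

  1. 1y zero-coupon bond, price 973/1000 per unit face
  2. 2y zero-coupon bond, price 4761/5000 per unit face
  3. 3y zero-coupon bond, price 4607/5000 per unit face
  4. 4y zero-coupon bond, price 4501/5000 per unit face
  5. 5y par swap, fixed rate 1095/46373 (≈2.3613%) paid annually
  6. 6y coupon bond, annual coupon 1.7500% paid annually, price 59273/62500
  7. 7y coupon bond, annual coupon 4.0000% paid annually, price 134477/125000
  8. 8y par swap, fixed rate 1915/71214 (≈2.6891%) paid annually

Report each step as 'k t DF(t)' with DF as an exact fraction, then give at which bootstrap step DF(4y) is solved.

step 1 [1y] zero: DF = P = 973/1000 ≈ 0.973000
step 2 [2y] zero: DF = P = 4761/5000 ≈ 0.952200
step 3 [3y] zero: DF = P = 4607/5000 ≈ 0.921400
step 4 [4y] zero: DF = P = 4501/5000 ≈ 0.900200
step 5 [5y] swap r/1=1095/46373: DF=(1 − 1095/46373·(0.973000+0.952200+0.921400+0.900200))/(1+1095/46373) = 1781/2000 ≈ 0.890500
step 6 [6y] bond c/1=7/400: DF=(59273/62500 − 7/400·(0.973000+0.952200+0.921400+0.900200+0.890500))/(1+7/400) = 8523/10000 ≈ 0.852300
step 7 [7y] bond c/1=1/25: DF=(134477/125000 − 1/25·(0.973000+0.952200+0.921400+0.900200+0.890500+0.852300))/(1+1/25) = 8233/10000 ≈ 0.823300
step 8 [8y] swap r/1=1915/71214: DF=(1 − 1915/71214·(0.973000+0.952200+0.921400+0.900200+0.890500+0.852300+0.823300))/(1+1915/71214) = 1617/2000 ≈ 0.808500

1 1 973/1000
2 2 4761/5000
3 3 4607/5000
4 4 4501/5000
5 5 1781/2000
6 6 8523/10000
7 7 8233/10000
8 8 1617/2000
DF(4y) is solved at step 4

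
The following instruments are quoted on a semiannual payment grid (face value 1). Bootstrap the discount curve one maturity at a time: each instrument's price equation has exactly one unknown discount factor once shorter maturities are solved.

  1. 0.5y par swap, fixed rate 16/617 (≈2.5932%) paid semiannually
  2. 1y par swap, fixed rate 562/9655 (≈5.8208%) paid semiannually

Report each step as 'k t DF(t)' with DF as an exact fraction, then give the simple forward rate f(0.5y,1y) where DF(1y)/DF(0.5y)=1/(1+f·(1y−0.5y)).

step 1 [0.5y] swap r/2=8/617: DF=(1 − 8/617·(0))/(1+8/617) = 617/625 ≈ 0.987200
step 2 [1y] swap r/2=281/9655: DF=(1 − 281/9655·(0.987200))/(1+281/9655) = 4719/5000 ≈ 0.943800

1 1/2 617/625
2 1 4719/5000
f(0.5y,1y) = ((617/625)/(4719/5000) − 1)/(1/2) = 434/4719 ≈ 9.1969%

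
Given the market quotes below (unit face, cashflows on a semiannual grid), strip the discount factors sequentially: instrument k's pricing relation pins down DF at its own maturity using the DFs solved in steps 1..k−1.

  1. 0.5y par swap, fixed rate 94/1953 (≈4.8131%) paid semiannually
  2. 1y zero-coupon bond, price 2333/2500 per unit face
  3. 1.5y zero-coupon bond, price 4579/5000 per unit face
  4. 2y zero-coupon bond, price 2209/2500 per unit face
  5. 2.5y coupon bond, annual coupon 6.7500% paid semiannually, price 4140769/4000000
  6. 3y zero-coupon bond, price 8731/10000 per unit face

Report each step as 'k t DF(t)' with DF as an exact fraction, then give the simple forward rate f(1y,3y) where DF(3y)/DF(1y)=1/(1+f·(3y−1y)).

step 1 [0.5y] swap r/2=47/1953: DF=(1 − 47/1953·(0))/(1+47/1953) = 1953/2000 ≈ 0.976500
step 2 [1y] zero: DF = P = 2333/2500 ≈ 0.933200
step 3 [1.5y] zero: DF = P = 4579/5000 ≈ 0.915800
step 4 [2y] zero: DF = P = 2209/2500 ≈ 0.883600
step 5 [2.5y] bond c/2=27/800: DF=(4140769/4000000 − 27/800·(0.976500+0.933200+0.915800+0.883600))/(1+27/800) = 8803/10000 ≈ 0.880300
step 6 [3y] zero: DF = P = 8731/10000 ≈ 0.873100

1 1/2 1953/2000
2 1 2333/2500
3 3/2 4579/5000
4 2 2209/2500
5 5/2 8803/10000
6 3 8731/10000
f(1y,3y) = ((2333/2500)/(8731/10000) − 1)/(2) = 601/17462 ≈ 3.4418%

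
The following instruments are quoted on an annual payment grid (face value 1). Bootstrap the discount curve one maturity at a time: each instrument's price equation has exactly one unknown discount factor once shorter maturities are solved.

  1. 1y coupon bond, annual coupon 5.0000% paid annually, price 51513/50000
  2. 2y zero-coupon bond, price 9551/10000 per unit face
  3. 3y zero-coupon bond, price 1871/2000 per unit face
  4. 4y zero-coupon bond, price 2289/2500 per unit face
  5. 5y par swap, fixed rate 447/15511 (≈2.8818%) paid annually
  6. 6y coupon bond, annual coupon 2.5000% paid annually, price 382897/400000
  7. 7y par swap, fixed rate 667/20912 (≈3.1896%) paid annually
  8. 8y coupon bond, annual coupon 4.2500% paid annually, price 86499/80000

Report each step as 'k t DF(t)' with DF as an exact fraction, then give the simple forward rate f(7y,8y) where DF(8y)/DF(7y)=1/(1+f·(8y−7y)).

1 1 2453/2500
2 2 9551/10000
3 3 1871/2000
4 4 2289/2500
5 5 8659/10000
6 6 2051/2500
7 7 7999/10000
8 8 3907/5000
f(7y,8y) = ((7999/10000)/(3907/5000) − 1)/(1) = 185/7814 ≈ 2.3675%

step 1 [1y] bond c/1=1/20: DF=(51513/50000 − 1/20·(0))/(1+1/20) = 2453/2500 ≈ 0.981200
step 2 [2y] zero: DF = P = 9551/10000 ≈ 0.955100
step 3 [3y] zero: DF = P = 1871/2000 ≈ 0.935500
step 4 [4y] zero: DF = P = 2289/2500 ≈ 0.915600
step 5 [5y] swap r/1=447/15511: DF=(1 − 447/15511·(0.981200+0.955100+0.935500+0.915600))/(1+447/15511) = 8659/10000 ≈ 0.865900
step 6 [6y] bond c/1=1/40: DF=(382897/400000 − 1/40·(0.981200+0.955100+0.935500+0.915600+0.865900))/(1+1/40) = 2051/2500 ≈ 0.820400
step 7 [7y] swap r/1=667/20912: DF=(1 − 667/20912·(0.981200+0.955100+0.935500+0.915600+0.865900+0.820400))/(1+667/20912) = 7999/10000 ≈ 0.799900
step 8 [8y] bond c/1=17/400: DF=(86499/80000 − 17/400·(0.981200+0.955100+0.935500+0.915600+0.865900+0.820400+0.799900))/(1+17/400) = 3907/5000 ≈ 0.781400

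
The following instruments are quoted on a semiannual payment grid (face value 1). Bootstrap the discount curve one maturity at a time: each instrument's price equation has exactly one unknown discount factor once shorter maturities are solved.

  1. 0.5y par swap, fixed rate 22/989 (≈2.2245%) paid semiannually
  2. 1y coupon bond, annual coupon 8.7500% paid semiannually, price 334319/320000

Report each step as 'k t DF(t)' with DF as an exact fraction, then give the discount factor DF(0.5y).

step 1 [0.5y] swap r/2=11/989: DF=(1 − 11/989·(0))/(1+11/989) = 989/1000 ≈ 0.989000
step 2 [1y] bond c/2=7/160: DF=(334319/320000 − 7/160·(0.989000))/(1+7/160) = 1919/2000 ≈ 0.959500

1 1/2 989/1000
2 1 1919/2000
DF(0.5y) = 989/1000 ≈ 0.989000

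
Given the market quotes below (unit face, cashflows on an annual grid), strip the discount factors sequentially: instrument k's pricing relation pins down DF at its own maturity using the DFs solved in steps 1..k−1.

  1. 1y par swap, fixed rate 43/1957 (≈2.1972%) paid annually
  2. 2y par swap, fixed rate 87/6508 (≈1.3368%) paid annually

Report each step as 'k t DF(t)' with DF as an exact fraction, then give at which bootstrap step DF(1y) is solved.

step 1 [1y] swap r/1=43/1957: DF=(1 − 43/1957·(0))/(1+43/1957) = 1957/2000 ≈ 0.978500
step 2 [2y] swap r/1=87/6508: DF=(1 − 87/6508·(0.978500))/(1+87/6508) = 9739/10000 ≈ 0.973900

1 1 1957/2000
2 2 9739/10000
DF(1y) is solved at step 1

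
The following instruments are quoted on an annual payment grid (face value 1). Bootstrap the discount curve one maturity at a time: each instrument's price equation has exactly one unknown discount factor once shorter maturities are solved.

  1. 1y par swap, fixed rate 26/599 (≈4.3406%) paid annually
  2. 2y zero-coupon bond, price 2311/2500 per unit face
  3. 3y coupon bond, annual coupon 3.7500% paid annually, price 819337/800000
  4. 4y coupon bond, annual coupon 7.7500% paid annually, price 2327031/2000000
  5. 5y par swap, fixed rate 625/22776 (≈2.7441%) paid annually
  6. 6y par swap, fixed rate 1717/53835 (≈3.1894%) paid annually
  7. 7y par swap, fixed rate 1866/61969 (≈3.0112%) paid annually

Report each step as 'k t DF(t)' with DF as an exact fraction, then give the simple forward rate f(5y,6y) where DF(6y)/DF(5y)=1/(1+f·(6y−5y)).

step 1 [1y] swap r/1=26/599: DF=(1 − 26/599·(0))/(1+26/599) = 599/625 ≈ 0.958400
step 2 [2y] zero: DF = P = 2311/2500 ≈ 0.924400
step 3 [3y] bond c/1=3/80: DF=(819337/800000 − 3/80·(0.958400+0.924400))/(1+3/80) = 9191/10000 ≈ 0.919100
step 4 [4y] bond c/1=31/400: DF=(2327031/2000000 − 31/400·(0.958400+0.924400+0.919100))/(1+31/400) = 8783/10000 ≈ 0.878300
step 5 [5y] swap r/1=625/22776: DF=(1 − 625/22776·(0.958400+0.924400+0.919100+0.878300))/(1+625/22776) = 7/8 ≈ 0.875000
step 6 [6y] swap r/1=1717/53835: DF=(1 − 1717/53835·(0.958400+0.924400+0.919100+0.878300+0.875000))/(1+1717/53835) = 8283/10000 ≈ 0.828300
step 7 [7y] swap r/1=1866/61969: DF=(1 − 1866/61969·(0.958400+0.924400+0.919100+0.878300+0.875000+0.828300))/(1+1866/61969) = 4067/5000 ≈ 0.813400

1 1 599/625
2 2 2311/2500
3 3 9191/10000
4 4 8783/10000
5 5 7/8
6 6 8283/10000
7 7 4067/5000
f(5y,6y) = ((7/8)/(8283/10000) − 1)/(1) = 467/8283 ≈ 5.6381%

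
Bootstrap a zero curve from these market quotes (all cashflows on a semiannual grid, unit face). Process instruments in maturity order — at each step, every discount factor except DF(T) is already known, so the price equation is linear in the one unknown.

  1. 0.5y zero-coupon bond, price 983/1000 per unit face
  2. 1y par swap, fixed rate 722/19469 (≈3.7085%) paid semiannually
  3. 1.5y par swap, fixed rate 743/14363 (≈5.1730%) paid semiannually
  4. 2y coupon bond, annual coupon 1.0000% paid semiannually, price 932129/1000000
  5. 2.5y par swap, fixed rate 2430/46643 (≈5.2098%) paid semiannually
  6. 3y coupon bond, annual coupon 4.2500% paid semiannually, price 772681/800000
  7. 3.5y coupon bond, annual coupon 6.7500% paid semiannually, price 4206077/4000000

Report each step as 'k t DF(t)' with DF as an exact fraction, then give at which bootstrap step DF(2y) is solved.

1 1/2 983/1000
2 1 9639/10000
3 3/2 9257/10000
4 2 2283/2500
5 5/2 1757/2000
6 3 8487/10000
7 7/2 2093/2500
DF(2y) is solved at step 4

step 1 [0.5y] zero: DF = P = 983/1000 ≈ 0.983000
step 2 [1y] swap r/2=361/19469: DF=(1 − 361/19469·(0.983000))/(1+361/19469) = 9639/10000 ≈ 0.963900
step 3 [1.5y] swap r/2=743/28726: DF=(1 − 743/28726·(0.983000+0.963900))/(1+743/28726) = 9257/10000 ≈ 0.925700
step 4 [2y] bond c/2=1/200: DF=(932129/1000000 − 1/200·(0.983000+0.963900+0.925700))/(1+1/200) = 2283/2500 ≈ 0.913200
step 5 [2.5y] swap r/2=1215/46643: DF=(1 − 1215/46643·(0.983000+0.963900+0.925700+0.913200))/(1+1215/46643) = 1757/2000 ≈ 0.878500
step 6 [3y] bond c/2=17/800: DF=(772681/800000 − 17/800·(0.983000+0.963900+0.925700+0.913200+0.878500))/(1+17/800) = 8487/10000 ≈ 0.848700
step 7 [3.5y] bond c/2=27/800: DF=(4206077/4000000 − 27/800·(0.983000+0.963900+0.925700+0.913200+0.878500+0.848700))/(1+27/800) = 2093/2500 ≈ 0.837200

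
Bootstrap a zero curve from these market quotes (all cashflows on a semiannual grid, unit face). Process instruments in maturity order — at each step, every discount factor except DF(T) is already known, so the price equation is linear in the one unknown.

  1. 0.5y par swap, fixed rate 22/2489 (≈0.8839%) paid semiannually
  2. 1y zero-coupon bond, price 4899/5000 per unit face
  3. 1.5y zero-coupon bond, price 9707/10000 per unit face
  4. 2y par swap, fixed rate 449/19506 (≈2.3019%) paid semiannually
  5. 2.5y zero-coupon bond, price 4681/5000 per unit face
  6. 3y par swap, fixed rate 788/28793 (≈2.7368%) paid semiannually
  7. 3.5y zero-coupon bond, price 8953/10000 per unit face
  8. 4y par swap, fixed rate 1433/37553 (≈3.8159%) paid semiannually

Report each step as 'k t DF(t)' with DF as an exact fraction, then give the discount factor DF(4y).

1 1/2 2489/2500
2 1 4899/5000
3 3/2 9707/10000
4 2 9551/10000
5 5/2 4681/5000
6 3 2303/2500
7 7/2 8953/10000
8 4 8567/10000
DF(4y) = 8567/10000 ≈ 0.856700

step 1 [0.5y] swap r/2=11/2489: DF=(1 − 11/2489·(0))/(1+11/2489) = 2489/2500 ≈ 0.995600
step 2 [1y] zero: DF = P = 4899/5000 ≈ 0.979800
step 3 [1.5y] zero: DF = P = 9707/10000 ≈ 0.970700
step 4 [2y] swap r/2=449/39012: DF=(1 − 449/39012·(0.995600+0.979800+0.970700))/(1+449/39012) = 9551/10000 ≈ 0.955100
step 5 [2.5y] zero: DF = P = 4681/5000 ≈ 0.936200
step 6 [3y] swap r/2=394/28793: DF=(1 − 394/28793·(0.995600+0.979800+0.970700+0.955100+0.936200))/(1+394/28793) = 2303/2500 ≈ 0.921200
step 7 [3.5y] zero: DF = P = 8953/10000 ≈ 0.895300
step 8 [4y] swap r/2=1433/75106: DF=(1 − 1433/75106·(0.995600+0.979800+0.970700+0.955100+0.936200+0.921200+0.895300))/(1+1433/75106) = 8567/10000 ≈ 0.856700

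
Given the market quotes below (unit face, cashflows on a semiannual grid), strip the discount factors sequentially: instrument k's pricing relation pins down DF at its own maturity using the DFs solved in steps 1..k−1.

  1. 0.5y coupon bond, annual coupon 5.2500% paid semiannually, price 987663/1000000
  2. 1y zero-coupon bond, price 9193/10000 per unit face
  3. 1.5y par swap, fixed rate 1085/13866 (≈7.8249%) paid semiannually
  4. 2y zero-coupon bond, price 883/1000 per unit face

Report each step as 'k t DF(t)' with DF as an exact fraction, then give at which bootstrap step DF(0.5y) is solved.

1 1/2 1203/1250
2 1 9193/10000
3 3/2 1783/2000
4 2 883/1000
DF(0.5y) is solved at step 1

step 1 [0.5y] bond c/2=21/800: DF=(987663/1000000 − 21/800·(0))/(1+21/800) = 1203/1250 ≈ 0.962400
step 2 [1y] zero: DF = P = 9193/10000 ≈ 0.919300
step 3 [1.5y] swap r/2=1085/27732: DF=(1 − 1085/27732·(0.962400+0.919300))/(1+1085/27732) = 1783/2000 ≈ 0.891500
step 4 [2y] zero: DF = P = 883/1000 ≈ 0.883000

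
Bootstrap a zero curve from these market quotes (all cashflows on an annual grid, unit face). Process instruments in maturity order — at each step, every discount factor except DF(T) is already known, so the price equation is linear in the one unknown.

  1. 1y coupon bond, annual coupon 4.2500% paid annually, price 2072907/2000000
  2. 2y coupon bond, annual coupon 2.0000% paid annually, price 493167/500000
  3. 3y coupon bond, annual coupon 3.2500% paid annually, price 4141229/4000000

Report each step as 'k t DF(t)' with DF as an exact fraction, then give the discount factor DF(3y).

step 1 [1y] bond c/1=17/400: DF=(2072907/2000000 − 17/400·(0))/(1+17/400) = 4971/5000 ≈ 0.994200
step 2 [2y] bond c/1=1/50: DF=(493167/500000 − 1/50·(0.994200))/(1+1/50) = 379/400 ≈ 0.947500
step 3 [3y] bond c/1=13/400: DF=(4141229/4000000 − 13/400·(0.994200+0.947500))/(1+13/400) = 1177/1250 ≈ 0.941600

1 1 4971/5000
2 2 379/400
3 3 1177/1250
DF(3y) = 1177/1250 ≈ 0.941600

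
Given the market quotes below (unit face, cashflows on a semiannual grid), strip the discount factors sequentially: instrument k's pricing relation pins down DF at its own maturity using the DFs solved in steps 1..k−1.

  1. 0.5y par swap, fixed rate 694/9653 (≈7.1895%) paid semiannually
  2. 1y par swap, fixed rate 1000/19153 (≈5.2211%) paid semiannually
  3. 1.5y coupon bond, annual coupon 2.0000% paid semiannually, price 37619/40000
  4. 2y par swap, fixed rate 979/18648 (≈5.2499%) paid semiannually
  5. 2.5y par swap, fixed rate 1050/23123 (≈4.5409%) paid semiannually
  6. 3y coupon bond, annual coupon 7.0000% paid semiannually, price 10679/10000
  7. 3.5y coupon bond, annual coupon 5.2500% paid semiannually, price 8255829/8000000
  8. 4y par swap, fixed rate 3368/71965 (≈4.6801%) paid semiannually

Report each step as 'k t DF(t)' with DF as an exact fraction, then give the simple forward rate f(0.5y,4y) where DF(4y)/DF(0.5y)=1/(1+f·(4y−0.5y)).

1 1/2 9653/10000
2 1 19/20
3 3/2 4561/5000
4 2 9021/10000
5 5/2 179/200
6 3 4377/5000
7 7/2 8649/10000
8 4 2079/2500
f(0.5y,4y) = ((9653/10000)/(2079/2500) − 1)/(7/2) = 191/4158 ≈ 4.5936%

step 1 [0.5y] swap r/2=347/9653: DF=(1 − 347/9653·(0))/(1+347/9653) = 9653/10000 ≈ 0.965300
step 2 [1y] swap r/2=500/19153: DF=(1 − 500/19153·(0.965300))/(1+500/19153) = 19/20 ≈ 0.950000
step 3 [1.5y] bond c/2=1/100: DF=(37619/40000 − 1/100·(0.965300+0.950000))/(1+1/100) = 4561/5000 ≈ 0.912200
step 4 [2y] swap r/2=979/37296: DF=(1 − 979/37296·(0.965300+0.950000+0.912200))/(1+979/37296) = 9021/10000 ≈ 0.902100
step 5 [2.5y] swap r/2=525/23123: DF=(1 − 525/23123·(0.965300+0.950000+0.912200+0.902100))/(1+525/23123) = 179/200 ≈ 0.895000
step 6 [3y] bond c/2=7/200: DF=(10679/10000 − 7/200·(0.965300+0.950000+0.912200+0.902100+0.895000))/(1+7/200) = 4377/5000 ≈ 0.875400
step 7 [3.5y] bond c/2=21/800: DF=(8255829/8000000 − 21/800·(0.965300+0.950000+0.912200+0.902100+0.895000+0.875400))/(1+21/800) = 8649/10000 ≈ 0.864900
step 8 [4y] swap r/2=1684/71965: DF=(1 − 1684/71965·(0.965300+0.950000+0.912200+0.902100+0.895000+0.875400+0.864900))/(1+1684/71965) = 2079/2500 ≈ 0.831600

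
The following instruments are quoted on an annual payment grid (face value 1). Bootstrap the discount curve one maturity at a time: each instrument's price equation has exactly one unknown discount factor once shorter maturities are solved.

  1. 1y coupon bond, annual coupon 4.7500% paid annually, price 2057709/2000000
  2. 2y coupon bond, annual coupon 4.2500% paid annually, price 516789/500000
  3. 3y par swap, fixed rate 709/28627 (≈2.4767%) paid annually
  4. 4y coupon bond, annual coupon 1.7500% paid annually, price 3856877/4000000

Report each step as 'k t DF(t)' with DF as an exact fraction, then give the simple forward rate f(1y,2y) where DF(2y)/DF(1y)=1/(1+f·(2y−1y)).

step 1 [1y] bond c/1=19/400: DF=(2057709/2000000 − 19/400·(0))/(1+19/400) = 4911/5000 ≈ 0.982200
step 2 [2y] bond c/1=17/400: DF=(516789/500000 − 17/400·(0.982200))/(1+17/400) = 4757/5000 ≈ 0.951400
step 3 [3y] swap r/1=709/28627: DF=(1 − 709/28627·(0.982200+0.951400))/(1+709/28627) = 9291/10000 ≈ 0.929100
step 4 [4y] bond c/1=7/400: DF=(3856877/4000000 − 7/400·(0.982200+0.951400+0.929100))/(1+7/400) = 1123/1250 ≈ 0.898400

1 1 4911/5000
2 2 4757/5000
3 3 9291/10000
4 4 1123/1250
f(1y,2y) = ((4911/5000)/(4757/5000) − 1)/(1) = 154/4757 ≈ 3.2373%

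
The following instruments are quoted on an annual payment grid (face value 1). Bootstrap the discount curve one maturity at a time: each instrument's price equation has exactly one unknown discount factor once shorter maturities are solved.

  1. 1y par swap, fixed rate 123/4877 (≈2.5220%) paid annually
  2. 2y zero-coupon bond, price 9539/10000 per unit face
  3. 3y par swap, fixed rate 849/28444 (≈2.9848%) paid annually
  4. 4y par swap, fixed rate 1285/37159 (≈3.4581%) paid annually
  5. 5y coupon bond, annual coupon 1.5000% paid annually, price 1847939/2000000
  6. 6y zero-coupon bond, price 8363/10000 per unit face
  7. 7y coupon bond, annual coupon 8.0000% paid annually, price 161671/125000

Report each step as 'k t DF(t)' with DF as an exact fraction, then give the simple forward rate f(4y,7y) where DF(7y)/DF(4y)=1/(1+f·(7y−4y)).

1 1 4877/5000
2 2 9539/10000
3 3 9151/10000
4 4 1743/2000
5 5 4277/5000
6 6 8363/10000
7 7 797/1000
f(4y,7y) = ((1743/2000)/(797/1000) − 1)/(3) = 149/4782 ≈ 3.1159%

step 1 [1y] swap r/1=123/4877: DF=(1 − 123/4877·(0))/(1+123/4877) = 4877/5000 ≈ 0.975400
step 2 [2y] zero: DF = P = 9539/10000 ≈ 0.953900
step 3 [3y] swap r/1=849/28444: DF=(1 − 849/28444·(0.975400+0.953900))/(1+849/28444) = 9151/10000 ≈ 0.915100
step 4 [4y] swap r/1=1285/37159: DF=(1 − 1285/37159·(0.975400+0.953900+0.915100))/(1+1285/37159) = 1743/2000 ≈ 0.871500
step 5 [5y] bond c/1=3/200: DF=(1847939/2000000 − 3/200·(0.975400+0.953900+0.915100+0.871500))/(1+3/200) = 4277/5000 ≈ 0.855400
step 6 [6y] zero: DF = P = 8363/10000 ≈ 0.836300
step 7 [7y] bond c/1=2/25: DF=(161671/125000 − 2/25·(0.975400+0.953900+0.915100+0.871500+0.855400+0.836300))/(1+2/25) = 797/1000 ≈ 0.797000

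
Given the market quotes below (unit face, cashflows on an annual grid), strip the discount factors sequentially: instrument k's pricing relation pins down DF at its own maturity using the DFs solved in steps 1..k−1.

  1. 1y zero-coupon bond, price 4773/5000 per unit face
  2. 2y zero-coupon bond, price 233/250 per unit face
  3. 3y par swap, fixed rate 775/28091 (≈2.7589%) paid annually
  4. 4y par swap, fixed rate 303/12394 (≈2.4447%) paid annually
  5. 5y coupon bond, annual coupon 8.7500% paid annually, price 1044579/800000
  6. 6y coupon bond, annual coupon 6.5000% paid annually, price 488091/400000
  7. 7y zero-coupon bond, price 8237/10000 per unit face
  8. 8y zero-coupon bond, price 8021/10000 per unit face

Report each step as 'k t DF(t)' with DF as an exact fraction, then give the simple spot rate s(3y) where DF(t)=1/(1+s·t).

step 1 [1y] zero: DF = P = 4773/5000 ≈ 0.954600
step 2 [2y] zero: DF = P = 233/250 ≈ 0.932000
step 3 [3y] swap r/1=775/28091: DF=(1 − 775/28091·(0.954600+0.932000))/(1+775/28091) = 369/400 ≈ 0.922500
step 4 [4y] swap r/1=303/12394: DF=(1 − 303/12394·(0.954600+0.932000+0.922500))/(1+303/12394) = 9091/10000 ≈ 0.909100
step 5 [5y] bond c/1=7/80: DF=(1044579/800000 − 7/80·(0.954600+0.932000+0.922500+0.909100))/(1+7/80) = 1803/2000 ≈ 0.901500
step 6 [6y] bond c/1=13/200: DF=(488091/400000 − 13/200·(0.954600+0.932000+0.922500+0.909100+0.901500))/(1+13/200) = 4319/5000 ≈ 0.863800
step 7 [7y] zero: DF = P = 8237/10000 ≈ 0.823700
step 8 [8y] zero: DF = P = 8021/10000 ≈ 0.802100

1 1 4773/5000
2 2 233/250
3 3 369/400
4 4 9091/10000
5 5 1803/2000
6 6 4319/5000
7 7 8237/10000
8 8 8021/10000
s(3y) = (1/(369/400) − 1)/(3) = 31/1107 ≈ 2.8004%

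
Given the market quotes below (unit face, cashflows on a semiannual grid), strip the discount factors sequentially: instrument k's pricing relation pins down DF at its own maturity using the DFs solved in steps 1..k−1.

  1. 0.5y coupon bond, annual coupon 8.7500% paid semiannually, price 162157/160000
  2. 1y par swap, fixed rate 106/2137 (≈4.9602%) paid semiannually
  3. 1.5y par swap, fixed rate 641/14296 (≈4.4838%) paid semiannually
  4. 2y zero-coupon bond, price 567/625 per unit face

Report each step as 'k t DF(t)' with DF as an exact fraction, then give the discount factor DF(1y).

1 1/2 971/1000
2 1 9523/10000
3 3/2 9359/10000
4 2 567/625
DF(1y) = 9523/10000 ≈ 0.952300

step 1 [0.5y] bond c/2=7/160: DF=(162157/160000 − 7/160·(0))/(1+7/160) = 971/1000 ≈ 0.971000
step 2 [1y] swap r/2=53/2137: DF=(1 − 53/2137·(0.971000))/(1+53/2137) = 9523/10000 ≈ 0.952300
step 3 [1.5y] swap r/2=641/28592: DF=(1 − 641/28592·(0.971000+0.952300))/(1+641/28592) = 9359/10000 ≈ 0.935900
step 4 [2y] zero: DF = P = 567/625 ≈ 0.907200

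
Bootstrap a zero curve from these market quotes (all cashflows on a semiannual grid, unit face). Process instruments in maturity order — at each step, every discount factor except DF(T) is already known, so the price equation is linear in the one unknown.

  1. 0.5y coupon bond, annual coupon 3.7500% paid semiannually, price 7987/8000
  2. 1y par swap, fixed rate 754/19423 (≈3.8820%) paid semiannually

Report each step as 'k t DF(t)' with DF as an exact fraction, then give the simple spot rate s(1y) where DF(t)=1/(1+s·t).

step 1 [0.5y] bond c/2=3/160: DF=(7987/8000 − 3/160·(0))/(1+3/160) = 49/50 ≈ 0.980000
step 2 [1y] swap r/2=377/19423: DF=(1 − 377/19423·(0.980000))/(1+377/19423) = 9623/10000 ≈ 0.962300

1 1/2 49/50
2 1 9623/10000
s(1y) = (1/(9623/10000) − 1)/(1) = 377/9623 ≈ 3.9177%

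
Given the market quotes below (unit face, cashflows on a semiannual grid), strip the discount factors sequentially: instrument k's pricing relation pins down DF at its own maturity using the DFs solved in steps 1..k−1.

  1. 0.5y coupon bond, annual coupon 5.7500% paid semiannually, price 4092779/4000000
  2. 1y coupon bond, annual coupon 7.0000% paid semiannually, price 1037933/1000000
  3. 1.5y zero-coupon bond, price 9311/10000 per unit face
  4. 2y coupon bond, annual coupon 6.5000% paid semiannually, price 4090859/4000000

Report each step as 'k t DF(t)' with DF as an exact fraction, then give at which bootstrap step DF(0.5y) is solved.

step 1 [0.5y] bond c/2=23/800: DF=(4092779/4000000 − 23/800·(0))/(1+23/800) = 4973/5000 ≈ 0.994600
step 2 [1y] bond c/2=7/200: DF=(1037933/1000000 − 7/200·(0.994600))/(1+7/200) = 2423/2500 ≈ 0.969200
step 3 [1.5y] zero: DF = P = 9311/10000 ≈ 0.931100
step 4 [2y] bond c/2=13/400: DF=(4090859/4000000 − 13/400·(0.994600+0.969200+0.931100))/(1+13/400) = 4497/5000 ≈ 0.899400

1 1/2 4973/5000
2 1 2423/2500
3 3/2 9311/10000
4 2 4497/5000
DF(0.5y) is solved at step 1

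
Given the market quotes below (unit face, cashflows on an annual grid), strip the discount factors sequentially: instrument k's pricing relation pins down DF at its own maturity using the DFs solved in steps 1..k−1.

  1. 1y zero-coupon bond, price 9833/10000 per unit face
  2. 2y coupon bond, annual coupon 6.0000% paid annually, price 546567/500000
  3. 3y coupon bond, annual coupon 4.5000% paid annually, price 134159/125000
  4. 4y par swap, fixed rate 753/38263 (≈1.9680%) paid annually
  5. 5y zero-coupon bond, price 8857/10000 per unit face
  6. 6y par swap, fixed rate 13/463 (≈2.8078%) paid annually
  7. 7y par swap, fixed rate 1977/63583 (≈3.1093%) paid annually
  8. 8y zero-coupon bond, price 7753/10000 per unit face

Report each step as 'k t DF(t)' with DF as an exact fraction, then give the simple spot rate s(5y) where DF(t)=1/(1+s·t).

step 1 [1y] zero: DF = P = 9833/10000 ≈ 0.983300
step 2 [2y] bond c/1=3/50: DF=(546567/500000 − 3/50·(0.983300))/(1+3/50) = 2439/2500 ≈ 0.975600
step 3 [3y] bond c/1=9/200: DF=(134159/125000 − 9/200·(0.983300+0.975600))/(1+9/200) = 9427/10000 ≈ 0.942700
step 4 [4y] swap r/1=753/38263: DF=(1 − 753/38263·(0.983300+0.975600+0.942700))/(1+753/38263) = 9247/10000 ≈ 0.924700
step 5 [5y] zero: DF = P = 8857/10000 ≈ 0.885700
step 6 [6y] swap r/1=13/463: DF=(1 − 13/463·(0.983300+0.975600+0.942700+0.924700+0.885700))/(1+13/463) = 211/250 ≈ 0.844000
step 7 [7y] swap r/1=1977/63583: DF=(1 − 1977/63583·(0.983300+0.975600+0.942700+0.924700+0.885700+0.844000))/(1+1977/63583) = 8023/10000 ≈ 0.802300
step 8 [8y] zero: DF = P = 7753/10000 ≈ 0.775300

1 1 9833/10000
2 2 2439/2500
3 3 9427/10000
4 4 9247/10000
5 5 8857/10000
6 6 211/250
7 7 8023/10000
8 8 7753/10000
s(5y) = (1/(8857/10000) − 1)/(5) = 1143/44285 ≈ 2.5810%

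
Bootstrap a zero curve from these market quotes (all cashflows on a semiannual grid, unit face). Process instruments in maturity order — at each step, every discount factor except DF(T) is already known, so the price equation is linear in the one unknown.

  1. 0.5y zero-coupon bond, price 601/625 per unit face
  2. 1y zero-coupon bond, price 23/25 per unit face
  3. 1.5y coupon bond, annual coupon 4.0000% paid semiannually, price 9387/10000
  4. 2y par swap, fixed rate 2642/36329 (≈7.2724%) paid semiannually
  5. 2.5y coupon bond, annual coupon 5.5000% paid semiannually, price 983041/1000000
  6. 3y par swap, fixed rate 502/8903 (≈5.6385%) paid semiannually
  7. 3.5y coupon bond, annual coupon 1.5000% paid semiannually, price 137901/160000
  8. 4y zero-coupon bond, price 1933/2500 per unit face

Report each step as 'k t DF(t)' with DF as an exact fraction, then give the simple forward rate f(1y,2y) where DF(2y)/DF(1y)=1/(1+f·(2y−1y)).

step 1 [0.5y] zero: DF = P = 601/625 ≈ 0.961600
step 2 [1y] zero: DF = P = 23/25 ≈ 0.920000
step 3 [1.5y] bond c/2=1/50: DF=(9387/10000 − 1/50·(0.961600+0.920000))/(1+1/50) = 4417/5000 ≈ 0.883400
step 4 [2y] swap r/2=1321/36329: DF=(1 − 1321/36329·(0.961600+0.920000+0.883400))/(1+1321/36329) = 8679/10000 ≈ 0.867900
step 5 [2.5y] bond c/2=11/400: DF=(983041/1000000 − 11/400·(0.961600+0.920000+0.883400+0.867900))/(1+11/400) = 1719/2000 ≈ 0.859500
step 6 [3y] swap r/2=251/8903: DF=(1 − 251/8903·(0.961600+0.920000+0.883400+0.867900+0.859500))/(1+251/8903) = 4247/5000 ≈ 0.849400
step 7 [3.5y] bond c/2=3/400: DF=(137901/160000 − 3/400·(0.961600+0.920000+0.883400+0.867900+0.859500+0.849400))/(1+3/400) = 8157/10000 ≈ 0.815700
step 8 [4y] zero: DF = P = 1933/2500 ≈ 0.773200

1 1/2 601/625
2 1 23/25
3 3/2 4417/5000
4 2 8679/10000
5 5/2 1719/2000
6 3 4247/5000
7 7/2 8157/10000
8 4 1933/2500
f(1y,2y) = ((23/25)/(8679/10000) − 1)/(1) = 521/8679 ≈ 6.0030%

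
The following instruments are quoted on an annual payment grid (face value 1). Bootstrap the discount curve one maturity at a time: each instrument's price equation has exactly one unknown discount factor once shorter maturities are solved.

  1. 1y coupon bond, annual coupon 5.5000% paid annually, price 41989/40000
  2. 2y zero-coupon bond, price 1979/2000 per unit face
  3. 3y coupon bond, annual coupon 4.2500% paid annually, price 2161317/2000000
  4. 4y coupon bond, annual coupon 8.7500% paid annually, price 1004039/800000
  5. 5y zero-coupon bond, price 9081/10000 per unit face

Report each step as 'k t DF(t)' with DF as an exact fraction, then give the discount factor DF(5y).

1 1 199/200
2 2 1979/2000
3 3 9557/10000
4 4 367/400
5 5 9081/10000
DF(5y) = 9081/10000 ≈ 0.908100

step 1 [1y] bond c/1=11/200: DF=(41989/40000 − 11/200·(0))/(1+11/200) = 199/200 ≈ 0.995000
step 2 [2y] zero: DF = P = 1979/2000 ≈ 0.989500
step 3 [3y] bond c/1=17/400: DF=(2161317/2000000 − 17/400·(0.995000+0.989500))/(1+17/400) = 9557/10000 ≈ 0.955700
step 4 [4y] bond c/1=7/80: DF=(1004039/800000 − 7/80·(0.995000+0.989500+0.955700))/(1+7/80) = 367/400 ≈ 0.917500
step 5 [5y] zero: DF = P = 9081/10000 ≈ 0.908100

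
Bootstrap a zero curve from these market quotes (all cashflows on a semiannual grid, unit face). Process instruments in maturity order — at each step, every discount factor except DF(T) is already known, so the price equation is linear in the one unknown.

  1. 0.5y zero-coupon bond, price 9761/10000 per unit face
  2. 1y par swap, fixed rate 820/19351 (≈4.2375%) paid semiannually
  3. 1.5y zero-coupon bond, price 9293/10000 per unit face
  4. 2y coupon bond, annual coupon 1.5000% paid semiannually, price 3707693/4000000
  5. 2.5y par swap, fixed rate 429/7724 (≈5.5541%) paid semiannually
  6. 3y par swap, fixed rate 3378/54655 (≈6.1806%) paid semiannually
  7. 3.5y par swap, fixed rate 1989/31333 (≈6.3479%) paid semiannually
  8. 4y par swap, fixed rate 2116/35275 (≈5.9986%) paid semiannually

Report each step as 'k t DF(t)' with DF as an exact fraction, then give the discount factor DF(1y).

1 1/2 9761/10000
2 1 959/1000
3 3/2 9293/10000
4 2 8987/10000
5 5/2 8713/10000
6 3 8311/10000
7 7/2 8011/10000
8 4 1971/2500
DF(1y) = 959/1000 ≈ 0.959000

step 1 [0.5y] zero: DF = P = 9761/10000 ≈ 0.976100
step 2 [1y] swap r/2=410/19351: DF=(1 − 410/19351·(0.976100))/(1+410/19351) = 959/1000 ≈ 0.959000
step 3 [1.5y] zero: DF = P = 9293/10000 ≈ 0.929300
step 4 [2y] bond c/2=3/400: DF=(3707693/4000000 − 3/400·(0.976100+0.959000+0.929300))/(1+3/400) = 8987/10000 ≈ 0.898700
step 5 [2.5y] swap r/2=429/15448: DF=(1 − 429/15448·(0.976100+0.959000+0.929300+0.898700))/(1+429/15448) = 8713/10000 ≈ 0.871300
step 6 [3y] swap r/2=1689/54655: DF=(1 − 1689/54655·(0.976100+0.959000+0.929300+0.898700+0.871300))/(1+1689/54655) = 8311/10000 ≈ 0.831100
step 7 [3.5y] swap r/2=1989/62666: DF=(1 − 1989/62666·(0.976100+0.959000+0.929300+0.898700+0.871300+0.831100))/(1+1989/62666) = 8011/10000 ≈ 0.801100
step 8 [4y] swap r/2=1058/35275: DF=(1 − 1058/35275·(0.976100+0.959000+0.929300+0.898700+0.871300+0.831100+0.801100))/(1+1058/35275) = 1971/2500 ≈ 0.788400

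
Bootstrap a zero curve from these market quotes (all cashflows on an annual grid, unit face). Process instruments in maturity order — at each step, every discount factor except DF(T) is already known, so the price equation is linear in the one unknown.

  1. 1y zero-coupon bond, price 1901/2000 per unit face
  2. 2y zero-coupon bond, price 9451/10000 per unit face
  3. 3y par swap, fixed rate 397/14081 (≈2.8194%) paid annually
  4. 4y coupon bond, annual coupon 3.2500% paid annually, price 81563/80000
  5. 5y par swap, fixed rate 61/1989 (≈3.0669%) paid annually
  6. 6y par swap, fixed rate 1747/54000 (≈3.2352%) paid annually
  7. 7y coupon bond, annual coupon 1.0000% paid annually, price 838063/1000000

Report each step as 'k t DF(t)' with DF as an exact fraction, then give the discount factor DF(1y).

1 1 1901/2000
2 2 9451/10000
3 3 4603/5000
4 4 2247/2500
5 5 8597/10000
6 6 8253/10000
7 7 7763/10000
DF(1y) = 1901/2000 ≈ 0.950500

step 1 [1y] zero: DF = P = 1901/2000 ≈ 0.950500
step 2 [2y] zero: DF = P = 9451/10000 ≈ 0.945100
step 3 [3y] swap r/1=397/14081: DF=(1 − 397/14081·(0.950500+0.945100))/(1+397/14081) = 4603/5000 ≈ 0.920600
step 4 [4y] bond c/1=13/400: DF=(81563/80000 − 13/400·(0.950500+0.945100+0.920600))/(1+13/400) = 2247/2500 ≈ 0.898800
step 5 [5y] swap r/1=61/1989: DF=(1 − 61/1989·(0.950500+0.945100+0.920600+0.898800))/(1+61/1989) = 8597/10000 ≈ 0.859700
step 6 [6y] swap r/1=1747/54000: DF=(1 − 1747/54000·(0.950500+0.945100+0.920600+0.898800+0.859700))/(1+1747/54000) = 8253/10000 ≈ 0.825300
step 7 [7y] bond c/1=1/100: DF=(838063/1000000 − 1/100·(0.950500+0.945100+0.920600+0.898800+0.859700+0.825300))/(1+1/100) = 7763/10000 ≈ 0.776300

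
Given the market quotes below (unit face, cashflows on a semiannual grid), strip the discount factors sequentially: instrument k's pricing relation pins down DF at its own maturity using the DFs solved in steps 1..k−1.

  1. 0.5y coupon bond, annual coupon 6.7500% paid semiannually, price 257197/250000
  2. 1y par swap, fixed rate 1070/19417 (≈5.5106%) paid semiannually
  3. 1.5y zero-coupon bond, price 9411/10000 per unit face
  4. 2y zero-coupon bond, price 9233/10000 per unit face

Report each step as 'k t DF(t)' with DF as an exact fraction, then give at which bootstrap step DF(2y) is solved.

step 1 [0.5y] bond c/2=27/800: DF=(257197/250000 − 27/800·(0))/(1+27/800) = 622/625 ≈ 0.995200
step 2 [1y] swap r/2=535/19417: DF=(1 − 535/19417·(0.995200))/(1+535/19417) = 1893/2000 ≈ 0.946500
step 3 [1.5y] zero: DF = P = 9411/10000 ≈ 0.941100
step 4 [2y] zero: DF = P = 9233/10000 ≈ 0.923300

1 1/2 622/625
2 1 1893/2000
3 3/2 9411/10000
4 2 9233/10000
DF(2y) is solved at step 4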